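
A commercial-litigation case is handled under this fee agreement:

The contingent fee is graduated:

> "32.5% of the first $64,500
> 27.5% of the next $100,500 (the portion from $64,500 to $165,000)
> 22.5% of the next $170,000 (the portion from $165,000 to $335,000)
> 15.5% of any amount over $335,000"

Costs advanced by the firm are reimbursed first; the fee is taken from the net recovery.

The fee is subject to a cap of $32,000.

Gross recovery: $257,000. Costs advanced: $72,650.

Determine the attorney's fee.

$32,000.00

Fee base (net of costs): $257,000 − $72,650 = $184,350
First $64,500 at 32.5% = $20,962.50
Next $100,500 at 27.5% = $27,637.50
Remaining $19,350 at 22.5% = $4,353.75
Fee: $20,962.50 + $27,637.50 + $4,353.75 = $52,953.75
$52,953.75 exceeds the $32,000 cap, so the fee is capped at $32,000.00.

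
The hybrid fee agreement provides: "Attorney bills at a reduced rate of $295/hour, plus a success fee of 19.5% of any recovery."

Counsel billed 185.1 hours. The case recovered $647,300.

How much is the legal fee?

Hourly: 185.1 × $295 = $54,604.50
Success fee: 19.5% of $647,300 = $126,223.50
Total: $54,604.50 + $126,223.50 = $180,828.00

$180,828.00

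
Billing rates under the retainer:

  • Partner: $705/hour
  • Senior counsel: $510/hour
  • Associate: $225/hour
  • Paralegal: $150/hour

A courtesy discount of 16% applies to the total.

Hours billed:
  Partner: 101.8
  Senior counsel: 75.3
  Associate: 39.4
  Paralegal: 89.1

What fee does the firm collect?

$111,217.68

Partner: 101.8 × $705 = $71,769.00
Senior counsel: 75.3 × $510 = $38,403.00
Associate: 39.4 × $225 = $8,865.00
Paralegal: 89.1 × $150 = $13,365.00
Subtotal: $132,402.00
Less 16% discount: −$21,184.32
Total: $132,402.00 − $21,184.32 = $111,217.68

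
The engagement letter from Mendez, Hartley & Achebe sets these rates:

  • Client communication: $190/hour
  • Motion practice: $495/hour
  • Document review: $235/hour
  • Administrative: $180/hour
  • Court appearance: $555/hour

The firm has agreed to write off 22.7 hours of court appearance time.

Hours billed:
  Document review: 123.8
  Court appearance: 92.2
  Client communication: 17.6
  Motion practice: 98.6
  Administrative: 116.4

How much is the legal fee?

Client communication: 17.6 × $190 = $3,344.00
Motion practice: 98.6 × $495 = $48,807.00
Document review: 123.8 × $235 = $29,093.00
Administrative: 116.4 × $180 = $20,952.00
Court appearance: 92.2 × $555 = $51,171.00
Subtotal: $153,367.00
Write-off: 22.7 × $555 = $12,598.50
Total: $153,367.00 − $12,598.50 = $140,768.50

$140,768.50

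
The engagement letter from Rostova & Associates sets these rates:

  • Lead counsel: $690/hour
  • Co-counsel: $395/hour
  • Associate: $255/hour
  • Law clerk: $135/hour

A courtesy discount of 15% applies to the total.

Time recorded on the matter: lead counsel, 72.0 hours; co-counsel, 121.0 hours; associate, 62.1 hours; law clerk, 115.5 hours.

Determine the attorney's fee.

$109,567.55

Lead counsel: 72.0 × $690 = $49,680.00
Co-counsel: 121.0 × $395 = $47,795.00
Associate: 62.1 × $255 = $15,835.50
Law clerk: 115.5 × $135 = $15,592.50
Subtotal: $128,903.00
Less 15% discount: −$19,335.45
Total: $128,903.00 − $19,335.45 = $109,567.55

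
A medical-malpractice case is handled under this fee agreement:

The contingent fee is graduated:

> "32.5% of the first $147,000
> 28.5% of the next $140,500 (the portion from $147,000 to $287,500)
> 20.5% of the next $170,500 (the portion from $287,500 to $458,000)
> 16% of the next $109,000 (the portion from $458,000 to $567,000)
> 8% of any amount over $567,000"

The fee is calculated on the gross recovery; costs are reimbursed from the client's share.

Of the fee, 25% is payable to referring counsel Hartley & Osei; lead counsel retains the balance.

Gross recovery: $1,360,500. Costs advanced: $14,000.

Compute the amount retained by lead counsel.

Fee base is the gross recovery, $1,360,500; costs are reimbursed separately.
First $147,000 at 32.5% = $47,775.00
Next $140,500 at 28.5% = $40,042.50
Next $170,500 at 20.5% = $34,952.50
Next $109,000 at 16% = $17,440.00
Remaining $793,500 at 8% = $63,480.00
Fee: $47,775.00 + $40,042.50 + $34,952.50 + $17,440.00 + $63,480.00 = $203,690.00
Referral share: 25% of $203,690.00 = $50,922.50; lead counsel retains $203,690.00 − $50,922.50 = $152,767.50.

$152,767.50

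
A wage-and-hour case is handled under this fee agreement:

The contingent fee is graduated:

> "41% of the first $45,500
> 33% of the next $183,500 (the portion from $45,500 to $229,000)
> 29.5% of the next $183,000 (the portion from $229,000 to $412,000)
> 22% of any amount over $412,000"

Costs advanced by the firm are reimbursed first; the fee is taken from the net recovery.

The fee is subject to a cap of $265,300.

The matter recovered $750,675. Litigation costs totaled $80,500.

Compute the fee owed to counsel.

$189,993.50

Fee base (net of costs): $750,675 − $80,500 = $670,175
First $45,500 at 41% = $18,655.00
Next $183,500 at 33% = $60,555.00
Next $183,000 at 29.5% = $53,985.00
Remaining $258,175 at 22% = $56,798.50
Fee: $18,655.00 + $60,555.00 + $53,985.00 + $56,798.50 = $189,993.50
$189,993.50 is under the $265,300 cap.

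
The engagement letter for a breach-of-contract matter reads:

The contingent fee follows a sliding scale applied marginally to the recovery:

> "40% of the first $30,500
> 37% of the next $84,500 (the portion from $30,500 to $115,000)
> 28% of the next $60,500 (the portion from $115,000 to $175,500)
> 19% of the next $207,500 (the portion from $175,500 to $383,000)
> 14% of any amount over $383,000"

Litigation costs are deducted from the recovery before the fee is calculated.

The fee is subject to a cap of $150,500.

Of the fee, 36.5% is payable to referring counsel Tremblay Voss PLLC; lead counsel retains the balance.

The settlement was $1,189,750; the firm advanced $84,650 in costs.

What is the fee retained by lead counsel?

$95,567.50

Fee base (net of costs): $1,189,750 − $84,650 = $1,105,100
First $30,500 at 40% = $12,200.00
Next $84,500 at 37% = $31,265.00
Next $60,500 at 28% = $16,940.00
Next $207,500 at 19% = $39,425.00
Remaining $722,100 at 14% = $101,094.00
Fee: $12,200.00 + $31,265.00 + $16,940.00 + $39,425.00 + $101,094.00 = $200,924.00
$200,924.00 exceeds the $150,500 cap, so the fee is capped at $150,500.00.
Referral share: 36.5% of $150,500.00 = $54,932.50; lead counsel retains $150,500.00 − $54,932.50 = $95,567.50.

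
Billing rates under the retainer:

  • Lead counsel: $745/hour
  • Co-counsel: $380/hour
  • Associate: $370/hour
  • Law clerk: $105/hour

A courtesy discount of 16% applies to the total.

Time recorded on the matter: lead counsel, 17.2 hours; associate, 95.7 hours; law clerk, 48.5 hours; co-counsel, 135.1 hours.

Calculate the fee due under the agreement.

$87,908.94

Lead counsel: 17.2 × $745 = $12,814.00
Co-counsel: 135.1 × $380 = $51,338.00
Associate: 95.7 × $370 = $35,409.00
Law clerk: 48.5 × $105 = $5,092.50
Subtotal: $104,653.50
Less 16% discount: −$16,744.56
Total: $104,653.50 − $16,744.56 = $87,908.94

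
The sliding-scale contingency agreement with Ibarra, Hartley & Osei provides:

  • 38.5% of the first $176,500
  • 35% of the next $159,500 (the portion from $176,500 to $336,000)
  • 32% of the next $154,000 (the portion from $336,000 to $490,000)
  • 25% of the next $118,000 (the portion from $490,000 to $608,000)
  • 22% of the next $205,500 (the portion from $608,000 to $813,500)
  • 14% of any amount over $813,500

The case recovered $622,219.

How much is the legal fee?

First $176,500 at 38.5% = $67,952.50
Next $159,500 at 35% = $55,825.00
Next $154,000 at 32% = $49,280.00
Next $118,000 at 25% = $29,500.00
Remaining $14,219 at 22% = $3,128.18
Fee: $67,952.50 + $55,825.00 + $49,280.00 + $29,500.00 + $3,128.18 = $205,685.68

$205,685.68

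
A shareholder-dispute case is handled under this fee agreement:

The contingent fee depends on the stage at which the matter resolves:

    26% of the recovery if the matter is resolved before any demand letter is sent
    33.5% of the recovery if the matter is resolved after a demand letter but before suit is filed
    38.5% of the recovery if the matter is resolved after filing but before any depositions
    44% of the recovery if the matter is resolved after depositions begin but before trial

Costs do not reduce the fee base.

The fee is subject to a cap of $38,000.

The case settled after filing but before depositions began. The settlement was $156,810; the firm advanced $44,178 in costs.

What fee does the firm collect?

Fee base is the gross recovery, $156,810; costs are reimbursed separately.
The matter settled after filing but before depositions began, so the 38.5% rate applies.
$156,810 × 38.5% = $60,371.85
$60,371.85 exceeds the $38,000 cap, so the fee is capped at $38,000.00.

$38,000.00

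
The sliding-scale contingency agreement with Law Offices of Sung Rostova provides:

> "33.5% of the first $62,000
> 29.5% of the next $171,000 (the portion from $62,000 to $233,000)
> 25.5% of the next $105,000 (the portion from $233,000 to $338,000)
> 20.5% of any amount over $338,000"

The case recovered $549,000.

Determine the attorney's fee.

$141,245.00

First $62,000 at 33.5% = $20,770.00
Next $171,000 at 29.5% = $50,445.00
Next $105,000 at 25.5% = $26,775.00
Remaining $211,000 at 20.5% = $43,255.00
Fee: $20,770.00 + $50,445.00 + $26,775.00 + $43,255.00 = $141,245.00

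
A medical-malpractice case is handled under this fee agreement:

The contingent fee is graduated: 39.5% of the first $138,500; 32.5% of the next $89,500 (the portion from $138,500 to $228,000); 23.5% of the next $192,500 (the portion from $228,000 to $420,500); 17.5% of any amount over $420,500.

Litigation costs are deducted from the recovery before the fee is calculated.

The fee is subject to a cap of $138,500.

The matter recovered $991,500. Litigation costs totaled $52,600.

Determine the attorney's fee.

Fee base (net of costs): $991,500 − $52,600 = $938,900
First $138,500 at 39.5% = $54,707.50
Next $89,500 at 32.5% = $29,087.50
Next $192,500 at 23.5% = $45,237.50
Remaining $518,400 at 17.5% = $90,720.00
Fee: $54,707.50 + $29,087.50 + $45,237.50 + $90,720.00 = $219,752.50
$219,752.50 exceeds the $138,500 cap, so the fee is capped at $138,500.00.

$138,500.00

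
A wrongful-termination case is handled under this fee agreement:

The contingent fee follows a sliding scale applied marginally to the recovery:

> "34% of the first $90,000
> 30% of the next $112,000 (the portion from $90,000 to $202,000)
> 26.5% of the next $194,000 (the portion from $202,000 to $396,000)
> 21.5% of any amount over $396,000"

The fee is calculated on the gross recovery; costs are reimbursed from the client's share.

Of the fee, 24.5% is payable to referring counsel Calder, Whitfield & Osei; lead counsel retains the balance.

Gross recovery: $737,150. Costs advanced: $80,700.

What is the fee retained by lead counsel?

Fee base is the gross recovery, $737,150; costs are reimbursed separately.
First $90,000 at 34% = $30,600.00
Next $112,000 at 30% = $33,600.00
Next $194,000 at 26.5% = $51,410.00
Remaining $341,150 at 21.5% = $73,347.25
Fee: $30,600.00 + $33,600.00 + $51,410.00 + $73,347.25 = $188,957.25
Referral share: 24.5% of $188,957.25 = $46,294.53; lead counsel retains $188,957.25 − $46,294.53 = $142,662.72.

$142,662.72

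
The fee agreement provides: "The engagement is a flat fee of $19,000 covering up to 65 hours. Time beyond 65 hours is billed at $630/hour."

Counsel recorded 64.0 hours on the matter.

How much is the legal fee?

$19,000.00

64.0 hours is within the 65-hour scope; only the flat fee applies.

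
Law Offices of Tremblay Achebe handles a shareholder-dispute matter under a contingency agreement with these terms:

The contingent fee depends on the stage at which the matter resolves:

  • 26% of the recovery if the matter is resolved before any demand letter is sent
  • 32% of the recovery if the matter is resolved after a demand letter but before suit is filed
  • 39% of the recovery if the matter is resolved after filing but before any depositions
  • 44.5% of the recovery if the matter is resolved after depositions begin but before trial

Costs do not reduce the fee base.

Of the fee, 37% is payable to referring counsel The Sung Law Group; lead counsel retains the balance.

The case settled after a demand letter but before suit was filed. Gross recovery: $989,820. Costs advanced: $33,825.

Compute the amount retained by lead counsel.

Fee base is the gross recovery, $989,820; costs are reimbursed separately.
The matter settled after a demand letter but before suit was filed, so the 32% rate applies.
$989,820 × 32% = $316,742.40
Referral share: 37% of $316,742.40 = $117,194.69; lead counsel retains $316,742.40 − $117,194.69 = $199,547.71.

$199,547.71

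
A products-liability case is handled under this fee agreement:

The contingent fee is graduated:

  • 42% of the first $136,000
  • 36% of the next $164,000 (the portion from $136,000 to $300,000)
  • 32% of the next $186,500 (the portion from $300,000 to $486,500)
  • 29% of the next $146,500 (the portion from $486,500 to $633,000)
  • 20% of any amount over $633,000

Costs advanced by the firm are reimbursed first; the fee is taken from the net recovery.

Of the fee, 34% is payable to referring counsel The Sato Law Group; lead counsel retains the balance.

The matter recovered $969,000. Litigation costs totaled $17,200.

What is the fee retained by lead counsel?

Fee base (net of costs): $969,000 − $17,200 = $951,800
First $136,000 at 42% = $57,120.00
Next $164,000 at 36% = $59,040.00
Next $186,500 at 32% = $59,680.00
Next $146,500 at 29% = $42,485.00
Remaining $318,800 at 20% = $63,760.00
Fee: $57,120.00 + $59,040.00 + $59,680.00 + $42,485.00 + $63,760.00 = $282,085.00
Referral share: 34% of $282,085.00 = $95,908.90; lead counsel retains $282,085.00 − $95,908.90 = $186,176.10.

$186,176.10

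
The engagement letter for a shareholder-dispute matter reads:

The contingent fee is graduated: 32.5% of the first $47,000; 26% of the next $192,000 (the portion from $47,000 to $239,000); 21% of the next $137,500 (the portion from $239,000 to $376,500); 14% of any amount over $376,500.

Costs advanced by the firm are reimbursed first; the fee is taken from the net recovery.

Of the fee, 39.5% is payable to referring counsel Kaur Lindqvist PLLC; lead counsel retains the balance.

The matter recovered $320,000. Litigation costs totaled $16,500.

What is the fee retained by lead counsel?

Fee base (net of costs): $320,000 − $16,500 = $303,500
First $47,000 at 32.5% = $15,275.00
Next $192,000 at 26% = $49,920.00
Remaining $64,500 at 21% = $13,545.00
Fee: $15,275.00 + $49,920.00 + $13,545.00 = $78,740.00
Referral share: 39.5% of $78,740.00 = $31,102.30; lead counsel retains $78,740.00 − $31,102.30 = $47,637.70.

$47,637.70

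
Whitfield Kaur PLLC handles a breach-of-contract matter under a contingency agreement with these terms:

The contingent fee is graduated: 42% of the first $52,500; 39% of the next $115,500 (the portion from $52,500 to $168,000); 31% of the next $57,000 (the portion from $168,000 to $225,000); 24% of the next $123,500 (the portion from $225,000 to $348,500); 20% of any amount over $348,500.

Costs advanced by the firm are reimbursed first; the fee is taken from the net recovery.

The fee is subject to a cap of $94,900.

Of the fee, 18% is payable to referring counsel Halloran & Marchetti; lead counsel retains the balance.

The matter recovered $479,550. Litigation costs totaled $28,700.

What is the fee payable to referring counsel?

$17,082.00

Fee base (net of costs): $479,550 − $28,700 = $450,850
First $52,500 at 42% = $22,050.00
Next $115,500 at 39% = $45,045.00
Next $57,000 at 31% = $17,670.00
Next $123,500 at 24% = $29,640.00
Remaining $102,350 at 20% = $20,470.00
Fee: $22,050.00 + $45,045.00 + $17,670.00 + $29,640.00 + $20,470.00 = $134,875.00
$134,875.00 exceeds the $94,900 cap, so the fee is capped at $94,900.00.
Referral share: 18% of $94,900.00 = $17,082.00; lead counsel retains $94,900.00 − $17,082.00 = $77,818.00.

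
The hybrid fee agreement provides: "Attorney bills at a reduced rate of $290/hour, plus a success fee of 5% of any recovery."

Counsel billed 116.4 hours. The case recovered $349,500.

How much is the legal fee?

Hourly: 116.4 × $290 = $33,756.00
Success fee: 5% of $349,500 = $17,475.00
Total: $33,756.00 + $17,475.00 = $51,231.00

$51,231.00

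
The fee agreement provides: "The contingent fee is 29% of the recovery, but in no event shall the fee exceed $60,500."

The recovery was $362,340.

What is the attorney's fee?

$60,500.00

29% of $362,340 = $105,078.60
That exceeds the $60,500 cap, so the fee is capped at $60,500.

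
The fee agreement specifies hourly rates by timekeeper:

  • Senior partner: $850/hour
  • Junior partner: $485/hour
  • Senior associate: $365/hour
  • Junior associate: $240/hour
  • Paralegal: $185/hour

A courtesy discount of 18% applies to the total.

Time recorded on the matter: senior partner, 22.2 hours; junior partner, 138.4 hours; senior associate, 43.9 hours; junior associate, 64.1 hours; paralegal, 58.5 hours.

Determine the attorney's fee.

$105,143.68

Senior partner: 22.2 × $850 = $18,870.00
Junior partner: 138.4 × $485 = $67,124.00
Senior associate: 43.9 × $365 = $16,023.50
Junior associate: 64.1 × $240 = $15,384.00
Paralegal: 58.5 × $185 = $10,822.50
Subtotal: $128,224.00
Less 18% discount: −$23,080.32
Total: $128,224.00 − $23,080.32 = $105,143.68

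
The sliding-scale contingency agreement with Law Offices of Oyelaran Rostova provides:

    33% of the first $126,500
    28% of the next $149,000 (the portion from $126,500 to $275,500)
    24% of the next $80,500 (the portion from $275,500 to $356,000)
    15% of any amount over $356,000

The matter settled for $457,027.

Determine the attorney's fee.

First $126,500 at 33% = $41,745.00
Next $149,000 at 28% = $41,720.00
Next $80,500 at 24% = $19,320.00
Remaining $101,027 at 15% = $15,154.05
Fee: $41,745.00 + $41,720.00 + $19,320.00 + $15,154.05 = $117,939.05

$117,939.05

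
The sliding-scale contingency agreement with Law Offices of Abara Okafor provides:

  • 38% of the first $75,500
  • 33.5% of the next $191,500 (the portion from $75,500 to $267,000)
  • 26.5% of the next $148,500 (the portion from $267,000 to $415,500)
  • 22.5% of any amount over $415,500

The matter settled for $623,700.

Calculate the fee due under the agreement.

$179,040.00

First $75,500 at 38% = $28,690.00
Next $191,500 at 33.5% = $64,152.50
Next $148,500 at 26.5% = $39,352.50
Remaining $208,200 at 22.5% = $46,845.00
Fee: $28,690.00 + $64,152.50 + $39,352.50 + $46,845.00 = $179,040.00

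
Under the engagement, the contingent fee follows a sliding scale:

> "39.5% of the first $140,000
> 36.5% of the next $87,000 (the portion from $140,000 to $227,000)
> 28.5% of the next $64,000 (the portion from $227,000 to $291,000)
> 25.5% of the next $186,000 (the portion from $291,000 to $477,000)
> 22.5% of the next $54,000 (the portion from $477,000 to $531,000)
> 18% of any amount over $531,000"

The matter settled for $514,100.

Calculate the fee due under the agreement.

$161,072.50

First $140,000 at 39.5% = $55,300.00
Next $87,000 at 36.5% = $31,755.00
Next $64,000 at 28.5% = $18,240.00
Next $186,000 at 25.5% = $47,430.00
Remaining $37,100 at 22.5% = $8,347.50
Fee: $55,300.00 + $31,755.00 + $18,240.00 + $47,430.00 + $8,347.50 = $161,072.50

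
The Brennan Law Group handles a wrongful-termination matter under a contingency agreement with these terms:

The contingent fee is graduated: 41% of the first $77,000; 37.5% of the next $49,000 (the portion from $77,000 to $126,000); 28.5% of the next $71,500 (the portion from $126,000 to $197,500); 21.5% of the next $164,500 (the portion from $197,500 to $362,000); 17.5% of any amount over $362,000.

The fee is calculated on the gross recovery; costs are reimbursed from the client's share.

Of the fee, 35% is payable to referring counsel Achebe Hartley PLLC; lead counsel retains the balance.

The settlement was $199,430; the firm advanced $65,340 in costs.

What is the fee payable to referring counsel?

Fee base is the gross recovery, $199,430; costs are reimbursed separately.
First $77,000 at 41% = $31,570.00
Next $49,000 at 37.5% = $18,375.00
Next $71,500 at 28.5% = $20,377.50
Remaining $1,930 at 21.5% = $414.95
Fee: $31,570.00 + $18,375.00 + $20,377.50 + $414.95 = $70,737.45
Referral share: 35% of $70,737.45 = $24,758.11; lead counsel retains $70,737.45 − $24,758.11 = $45,979.34.

$24,758.11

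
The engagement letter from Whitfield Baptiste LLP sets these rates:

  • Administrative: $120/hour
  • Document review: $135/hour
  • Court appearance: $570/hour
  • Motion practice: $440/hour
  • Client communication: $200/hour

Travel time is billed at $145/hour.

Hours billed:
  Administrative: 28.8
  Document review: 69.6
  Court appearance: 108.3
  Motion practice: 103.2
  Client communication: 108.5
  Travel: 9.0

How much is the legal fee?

$142,996.00

Administrative: 28.8 × $120 = $3,456.00
Document review: 69.6 × $135 = $9,396.00
Court appearance: 108.3 × $570 = $61,731.00
Motion practice: 103.2 × $440 = $45,408.00
Client communication: 108.5 × $200 = $21,700.00
Subtotal: $3,456.00 + $9,396.00 + $61,731.00 + $45,408.00 + $21,700.00 = $141,691.00
Travel: 9.0 × $145 = $1,305.00
Total: $141,691.00 + $1,305.00 = $142,996.00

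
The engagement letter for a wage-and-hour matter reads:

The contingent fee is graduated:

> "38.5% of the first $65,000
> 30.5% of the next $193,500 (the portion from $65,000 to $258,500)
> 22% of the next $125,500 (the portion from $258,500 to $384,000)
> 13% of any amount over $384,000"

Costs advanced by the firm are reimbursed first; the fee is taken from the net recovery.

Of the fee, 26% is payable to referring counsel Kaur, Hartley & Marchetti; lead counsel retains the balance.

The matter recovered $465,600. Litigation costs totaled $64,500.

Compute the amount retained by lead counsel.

Fee base (net of costs): $465,600 − $64,500 = $401,100
First $65,000 at 38.5% = $25,025.00
Next $193,500 at 30.5% = $59,017.50
Next $125,500 at 22% = $27,610.00
Remaining $17,100 at 13% = $2,223.00
Fee: $25,025.00 + $59,017.50 + $27,610.00 + $2,223.00 = $113,875.50
Referral share: 26% of $113,875.50 = $29,607.63; lead counsel retains $113,875.50 − $29,607.63 = $84,267.87.

$84,267.87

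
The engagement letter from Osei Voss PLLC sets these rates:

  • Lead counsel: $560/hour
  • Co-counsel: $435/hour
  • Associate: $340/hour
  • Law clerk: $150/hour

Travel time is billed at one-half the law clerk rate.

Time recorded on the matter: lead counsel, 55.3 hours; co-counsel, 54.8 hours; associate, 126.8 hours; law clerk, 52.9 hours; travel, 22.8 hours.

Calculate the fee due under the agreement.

$107,563.00

Lead counsel: 55.3 × $560 = $30,968.00
Co-counsel: 54.8 × $435 = $23,838.00
Associate: 126.8 × $340 = $43,112.00
Law clerk: 52.9 × $150 = $7,935.00
Subtotal: $30,968.00 + $23,838.00 + $43,112.00 + $7,935.00 = $105,853.00
Travel: 22.8 × ($150 ÷ 2) = 22.8 × $75.00 = $1,710.00
Total: $105,853.00 + $1,710.00 = $107,563.00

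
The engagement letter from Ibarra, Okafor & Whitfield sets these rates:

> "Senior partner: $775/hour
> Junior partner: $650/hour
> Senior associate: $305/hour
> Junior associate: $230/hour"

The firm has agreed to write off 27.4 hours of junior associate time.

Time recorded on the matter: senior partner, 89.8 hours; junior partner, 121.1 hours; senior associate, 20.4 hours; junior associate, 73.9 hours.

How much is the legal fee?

Senior partner: 89.8 × $775 = $69,595.00
Junior partner: 121.1 × $650 = $78,715.00
Senior associate: 20.4 × $305 = $6,222.00
Junior associate: 73.9 × $230 = $16,997.00
Subtotal: $171,529.00
Write-off: 27.4 × $230 = $6,302.00
Total: $171,529.00 − $6,302.00 = $165,227.00

$165,227.00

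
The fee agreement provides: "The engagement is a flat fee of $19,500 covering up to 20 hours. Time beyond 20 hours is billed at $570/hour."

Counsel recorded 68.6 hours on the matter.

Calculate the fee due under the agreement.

Flat fee: $19,500.00
Excess hours: 68.6 − 20 = 48.6
Overrun: 48.6 × $570 = $27,702.00
Total: $19,500.00 + $27,702.00 = $47,202.00

$47,202.00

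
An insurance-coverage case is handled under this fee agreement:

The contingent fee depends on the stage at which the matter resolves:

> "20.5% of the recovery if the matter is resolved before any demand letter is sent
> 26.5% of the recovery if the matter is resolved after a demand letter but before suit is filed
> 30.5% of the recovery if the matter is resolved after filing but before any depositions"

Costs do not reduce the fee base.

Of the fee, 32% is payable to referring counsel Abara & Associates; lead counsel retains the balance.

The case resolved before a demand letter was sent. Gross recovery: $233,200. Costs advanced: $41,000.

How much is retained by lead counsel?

$32,508.08

Fee base is the gross recovery, $233,200; costs are reimbursed separately.
The matter resolved before a demand letter was sent, so the 20.5% rate applies.
$233,200 × 20.5% = $47,806.00
Referral share: 32% of $47,806.00 = $15,297.92; lead counsel retains $47,806.00 − $15,297.92 = $32,508.08.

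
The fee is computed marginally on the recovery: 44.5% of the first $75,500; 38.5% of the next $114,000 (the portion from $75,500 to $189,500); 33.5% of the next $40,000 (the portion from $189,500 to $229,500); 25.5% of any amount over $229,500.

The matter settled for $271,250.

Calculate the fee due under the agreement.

$101,533.75

First $75,500 at 44.5% = $33,597.50
Next $114,000 at 38.5% = $43,890.00
Next $40,000 at 33.5% = $13,400.00
Remaining $41,750 at 25.5% = $10,646.25
Fee: $33,597.50 + $43,890.00 + $13,400.00 + $10,646.25 = $101,533.75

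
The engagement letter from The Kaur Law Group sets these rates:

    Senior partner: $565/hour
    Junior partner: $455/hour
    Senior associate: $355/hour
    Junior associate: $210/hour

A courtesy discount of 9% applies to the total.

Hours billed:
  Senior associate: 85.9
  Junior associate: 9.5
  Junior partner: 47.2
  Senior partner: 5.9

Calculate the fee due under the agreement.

Senior partner: 5.9 × $565 = $3,333.50
Junior partner: 47.2 × $455 = $21,476.00
Senior associate: 85.9 × $355 = $30,494.50
Junior associate: 9.5 × $210 = $1,995.00
Subtotal: $57,299.00
Less 9% discount: −$5,156.91
Total: $57,299.00 − $5,156.91 = $52,142.09

$52,142.09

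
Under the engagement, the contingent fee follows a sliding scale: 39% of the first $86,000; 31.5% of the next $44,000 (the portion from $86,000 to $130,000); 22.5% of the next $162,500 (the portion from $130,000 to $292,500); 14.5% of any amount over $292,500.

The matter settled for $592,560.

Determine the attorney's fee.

First $86,000 at 39% = $33,540.00
Next $44,000 at 31.5% = $13,860.00
Next $162,500 at 22.5% = $36,562.50
Remaining $300,060 at 14.5% = $43,508.70
Fee: $33,540.00 + $13,860.00 + $36,562.50 + $43,508.70 = $127,471.20

$127,471.20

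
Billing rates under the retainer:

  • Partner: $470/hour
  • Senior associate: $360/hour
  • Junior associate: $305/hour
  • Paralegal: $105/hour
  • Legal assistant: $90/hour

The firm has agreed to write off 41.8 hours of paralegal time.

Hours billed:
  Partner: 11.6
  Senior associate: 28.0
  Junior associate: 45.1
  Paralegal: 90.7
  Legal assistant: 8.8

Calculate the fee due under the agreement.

Partner: 11.6 × $470 = $5,452.00
Senior associate: 28.0 × $360 = $10,080.00
Junior associate: 45.1 × $305 = $13,755.50
Paralegal: 90.7 × $105 = $9,523.50
Legal assistant: 8.8 × $90 = $792.00
Subtotal: $39,603.00
Write-off: 41.8 × $105 = $4,389.00
Total: $39,603.00 − $4,389.00 = $35,214.00

$35,214.00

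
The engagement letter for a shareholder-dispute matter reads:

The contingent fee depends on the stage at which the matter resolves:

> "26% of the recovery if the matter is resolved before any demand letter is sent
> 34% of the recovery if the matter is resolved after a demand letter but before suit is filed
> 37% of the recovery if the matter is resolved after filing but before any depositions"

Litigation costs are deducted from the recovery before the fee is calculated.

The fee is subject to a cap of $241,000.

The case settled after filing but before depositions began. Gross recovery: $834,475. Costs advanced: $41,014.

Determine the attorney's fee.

$241,000.00

Fee base (net of costs): $834,475 − $41,014 = $793,461
The matter settled after filing but before depositions began, so the 37% rate applies.
$793,461 × 37% = $293,580.57
$293,580.57 exceeds the $241,000 cap, so the fee is capped at $241,000.00.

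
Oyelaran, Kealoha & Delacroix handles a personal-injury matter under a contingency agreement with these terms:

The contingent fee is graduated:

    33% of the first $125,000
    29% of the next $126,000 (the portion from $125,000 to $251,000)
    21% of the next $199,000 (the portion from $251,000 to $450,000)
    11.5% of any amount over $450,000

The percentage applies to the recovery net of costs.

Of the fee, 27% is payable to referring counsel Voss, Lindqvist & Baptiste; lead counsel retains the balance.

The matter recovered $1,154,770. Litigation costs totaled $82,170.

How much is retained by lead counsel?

$139,560.67

Fee base (net of costs): $1,154,770 − $82,170 = $1,072,600
First $125,000 at 33% = $41,250.00
Next $126,000 at 29% = $36,540.00
Next $199,000 at 21% = $41,790.00
Remaining $622,600 at 11.5% = $71,599.00
Fee: $41,250.00 + $36,540.00 + $41,790.00 + $71,599.00 = $191,179.00
Referral share: 27% of $191,179.00 = $51,618.33; lead counsel retains $191,179.00 − $51,618.33 = $139,560.67.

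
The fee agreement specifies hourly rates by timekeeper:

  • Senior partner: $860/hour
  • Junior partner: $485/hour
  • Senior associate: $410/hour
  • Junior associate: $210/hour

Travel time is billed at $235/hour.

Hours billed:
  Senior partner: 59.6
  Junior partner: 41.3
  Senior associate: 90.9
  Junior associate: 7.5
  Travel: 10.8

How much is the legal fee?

$112,668.50

Senior partner: 59.6 × $860 = $51,256.00
Junior partner: 41.3 × $485 = $20,030.50
Senior associate: 90.9 × $410 = $37,269.00
Junior associate: 7.5 × $210 = $1,575.00
Subtotal: $51,256.00 + $20,030.50 + $37,269.00 + $1,575.00 = $110,130.50
Travel: 10.8 × $235 = $2,538.00
Total: $110,130.50 + $2,538.00 = $112,668.50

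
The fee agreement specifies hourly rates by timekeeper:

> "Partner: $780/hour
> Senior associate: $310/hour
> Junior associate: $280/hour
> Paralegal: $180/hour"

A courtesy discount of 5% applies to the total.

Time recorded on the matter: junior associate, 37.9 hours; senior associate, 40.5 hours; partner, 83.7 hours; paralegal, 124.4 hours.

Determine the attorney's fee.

$105,302.75

Partner: 83.7 × $780 = $65,286.00
Senior associate: 40.5 × $310 = $12,555.00
Junior associate: 37.9 × $280 = $10,612.00
Paralegal: 124.4 × $180 = $22,392.00
Subtotal: $110,845.00
Less 5% discount: −$5,542.25
Total: $110,845.00 − $5,542.25 = $105,302.75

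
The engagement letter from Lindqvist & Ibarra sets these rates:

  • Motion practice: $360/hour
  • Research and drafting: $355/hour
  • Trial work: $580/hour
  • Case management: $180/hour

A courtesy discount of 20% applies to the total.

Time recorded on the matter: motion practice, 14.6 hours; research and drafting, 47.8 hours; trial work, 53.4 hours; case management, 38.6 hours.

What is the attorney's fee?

$48,116.00

Motion practice: 14.6 × $360 = $5,256.00
Research and drafting: 47.8 × $355 = $16,969.00
Trial work: 53.4 × $580 = $30,972.00
Case management: 38.6 × $180 = $6,948.00
Subtotal: $60,145.00
Less 20% discount: −$12,029.00
Total: $60,145.00 − $12,029.00 = $48,116.00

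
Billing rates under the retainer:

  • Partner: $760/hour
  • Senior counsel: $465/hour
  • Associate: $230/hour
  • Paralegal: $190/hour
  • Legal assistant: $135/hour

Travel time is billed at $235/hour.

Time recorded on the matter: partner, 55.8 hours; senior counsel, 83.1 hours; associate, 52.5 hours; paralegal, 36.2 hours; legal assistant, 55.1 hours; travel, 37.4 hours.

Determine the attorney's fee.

$116,230.00

Partner: 55.8 × $760 = $42,408.00
Senior counsel: 83.1 × $465 = $38,641.50
Associate: 52.5 × $230 = $12,075.00
Paralegal: 36.2 × $190 = $6,878.00
Legal assistant: 55.1 × $135 = $7,438.50
Subtotal: $42,408.00 + $38,641.50 + $12,075.00 + $6,878.00 + $7,438.50 = $107,441.00
Travel: 37.4 × $235 = $8,789.00
Total: $107,441.00 + $8,789.00 = $116,230.00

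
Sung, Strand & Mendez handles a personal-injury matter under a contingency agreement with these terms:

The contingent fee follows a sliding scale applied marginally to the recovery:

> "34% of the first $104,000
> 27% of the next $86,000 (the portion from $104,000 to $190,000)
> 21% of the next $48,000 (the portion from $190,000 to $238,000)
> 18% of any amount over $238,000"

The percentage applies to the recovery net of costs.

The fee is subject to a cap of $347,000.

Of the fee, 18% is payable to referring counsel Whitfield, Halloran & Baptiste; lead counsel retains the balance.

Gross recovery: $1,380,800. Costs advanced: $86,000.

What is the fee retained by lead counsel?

Fee base (net of costs): $1,380,800 − $86,000 = $1,294,800
First $104,000 at 34% = $35,360.00
Next $86,000 at 27% = $23,220.00
Next $48,000 at 21% = $10,080.00
Remaining $1,056,800 at 18% = $190,224.00
Fee: $35,360.00 + $23,220.00 + $10,080.00 + $190,224.00 = $258,884.00
$258,884.00 is under the $347,000 cap.
Referral share: 18% of $258,884.00 = $46,599.12; lead counsel retains $258,884.00 − $46,599.12 = $212,284.88.

$212,284.88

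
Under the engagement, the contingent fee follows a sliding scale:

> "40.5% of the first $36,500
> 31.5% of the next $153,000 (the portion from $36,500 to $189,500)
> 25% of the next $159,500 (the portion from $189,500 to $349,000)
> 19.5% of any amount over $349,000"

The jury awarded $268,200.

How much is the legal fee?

$82,652.50

First $36,500 at 40.5% = $14,782.50
Next $153,000 at 31.5% = $48,195.00
Remaining $78,700 at 25% = $19,675.00
Fee: $14,782.50 + $48,195.00 + $19,675.00 = $82,652.50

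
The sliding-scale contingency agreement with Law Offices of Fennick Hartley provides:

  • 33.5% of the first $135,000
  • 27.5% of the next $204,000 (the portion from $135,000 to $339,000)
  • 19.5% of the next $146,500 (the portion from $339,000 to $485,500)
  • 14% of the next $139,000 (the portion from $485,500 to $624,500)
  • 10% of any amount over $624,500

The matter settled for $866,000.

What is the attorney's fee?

First $135,000 at 33.5% = $45,225.00
Next $204,000 at 27.5% = $56,100.00
Next $146,500 at 19.5% = $28,567.50
Next $139,000 at 14% = $19,460.00
Remaining $241,500 at 10% = $24,150.00
Fee: $45,225.00 + $56,100.00 + $28,567.50 + $19,460.00 + $24,150.00 = $173,502.50

$173,502.50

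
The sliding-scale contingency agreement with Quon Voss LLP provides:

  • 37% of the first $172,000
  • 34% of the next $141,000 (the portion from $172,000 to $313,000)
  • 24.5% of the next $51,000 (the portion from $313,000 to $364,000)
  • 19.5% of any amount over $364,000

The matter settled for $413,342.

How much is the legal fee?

First $172,000 at 37% = $63,640.00
Next $141,000 at 34% = $47,940.00
Next $51,000 at 24.5% = $12,495.00
Remaining $49,342 at 19.5% = $9,621.69
Fee: $63,640.00 + $47,940.00 + $12,495.00 + $9,621.69 = $133,696.69

$133,696.69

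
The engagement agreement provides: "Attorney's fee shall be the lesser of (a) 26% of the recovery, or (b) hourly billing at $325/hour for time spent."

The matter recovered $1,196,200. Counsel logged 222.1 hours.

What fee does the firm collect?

(a) 26% of $1,196,200 = $311,012.00
(b) 222.1 × $325 = $72,182.50
The lesser is (b): $72,182.50.

$72,182.50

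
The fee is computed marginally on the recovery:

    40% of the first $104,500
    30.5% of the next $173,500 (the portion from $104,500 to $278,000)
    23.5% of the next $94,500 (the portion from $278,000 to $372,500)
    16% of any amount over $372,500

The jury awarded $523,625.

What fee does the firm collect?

First $104,500 at 40% = $41,800.00
Next $173,500 at 30.5% = $52,917.50
Next $94,500 at 23.5% = $22,207.50
Remaining $151,125 at 16% = $24,180.00
Fee: $41,800.00 + $52,917.50 + $22,207.50 + $24,180.00 = $141,105.00

$141,105.00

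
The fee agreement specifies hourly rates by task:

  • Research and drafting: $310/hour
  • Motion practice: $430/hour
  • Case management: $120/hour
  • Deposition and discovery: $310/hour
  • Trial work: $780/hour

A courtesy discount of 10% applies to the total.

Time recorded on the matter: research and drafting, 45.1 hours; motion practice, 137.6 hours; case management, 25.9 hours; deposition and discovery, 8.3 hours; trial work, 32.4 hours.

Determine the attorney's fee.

Research and drafting: 45.1 × $310 = $13,981.00
Motion practice: 137.6 × $430 = $59,168.00
Case management: 25.9 × $120 = $3,108.00
Deposition and discovery: 8.3 × $310 = $2,573.00
Trial work: 32.4 × $780 = $25,272.00
Subtotal: $104,102.00
Less 10% discount: −$10,410.20
Total: $104,102.00 − $10,410.20 = $93,691.80

$93,691.80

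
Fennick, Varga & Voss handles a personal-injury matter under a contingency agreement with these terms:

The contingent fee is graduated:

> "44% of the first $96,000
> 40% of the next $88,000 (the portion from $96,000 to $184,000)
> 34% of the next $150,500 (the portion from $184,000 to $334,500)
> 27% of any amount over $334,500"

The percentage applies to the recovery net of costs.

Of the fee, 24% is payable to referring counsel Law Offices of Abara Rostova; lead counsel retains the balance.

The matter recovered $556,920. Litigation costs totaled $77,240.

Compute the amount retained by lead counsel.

$127,534.54

Fee base (net of costs): $556,920 − $77,240 = $479,680
First $96,000 at 44% = $42,240.00
Next $88,000 at 40% = $35,200.00
Next $150,500 at 34% = $51,170.00
Remaining $145,180 at 27% = $39,198.60
Fee: $42,240.00 + $35,200.00 + $51,170.00 + $39,198.60 = $167,808.60
Referral share: 24% of $167,808.60 = $40,274.06; lead counsel retains $167,808.60 − $40,274.06 = $127,534.54.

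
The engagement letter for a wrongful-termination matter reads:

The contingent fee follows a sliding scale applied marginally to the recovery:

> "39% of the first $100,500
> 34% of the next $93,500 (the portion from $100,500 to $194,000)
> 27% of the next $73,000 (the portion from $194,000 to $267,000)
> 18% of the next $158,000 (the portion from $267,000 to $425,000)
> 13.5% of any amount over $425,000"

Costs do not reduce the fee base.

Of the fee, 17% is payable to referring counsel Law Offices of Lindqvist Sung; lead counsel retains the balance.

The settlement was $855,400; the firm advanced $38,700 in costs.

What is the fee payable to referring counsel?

Fee base is the gross recovery, $855,400; costs are reimbursed separately.
First $100,500 at 39% = $39,195.00
Next $93,500 at 34% = $31,790.00
Next $73,000 at 27% = $19,710.00
Next $158,000 at 18% = $28,440.00
Remaining $430,400 at 13.5% = $58,104.00
Fee: $39,195.00 + $31,790.00 + $19,710.00 + $28,440.00 + $58,104.00 = $177,239.00
Referral share: 17% of $177,239.00 = $30,130.63; lead counsel retains $177,239.00 − $30,130.63 = $147,108.37.

$30,130.63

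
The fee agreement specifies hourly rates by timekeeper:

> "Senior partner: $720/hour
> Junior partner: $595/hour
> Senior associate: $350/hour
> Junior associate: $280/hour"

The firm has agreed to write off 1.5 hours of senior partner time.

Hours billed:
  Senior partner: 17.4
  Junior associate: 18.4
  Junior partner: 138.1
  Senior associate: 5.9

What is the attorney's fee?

Senior partner: 17.4 × $720 = $12,528.00
Junior partner: 138.1 × $595 = $82,169.50
Senior associate: 5.9 × $350 = $2,065.00
Junior associate: 18.4 × $280 = $5,152.00
Subtotal: $101,914.50
Write-off: 1.5 × $720 = $1,080.00
Total: $101,914.50 − $1,080.00 = $100,834.50

$100,834.50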